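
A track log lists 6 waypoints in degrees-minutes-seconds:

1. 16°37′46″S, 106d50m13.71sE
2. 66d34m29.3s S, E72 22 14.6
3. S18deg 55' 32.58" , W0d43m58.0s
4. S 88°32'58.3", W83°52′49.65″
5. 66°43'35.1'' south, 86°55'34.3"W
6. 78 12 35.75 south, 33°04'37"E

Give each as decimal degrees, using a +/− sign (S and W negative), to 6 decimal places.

1. -16.629444, 106.837142
2. -66.574806, 72.370722
3. -18.925717, -0.732778
4. -88.549528, -83.880458
5. -66.726417, -86.926194
6. -78.209931, 33.076944

Point 1:
  Latitude: 16 + 37/60 + 46/3600 = 16.6294444
  S ⇒ negate
  Longitude: 106° + 50/60 + 13.71/3600 = 106 + 0.833333 + 0.003808 = 106.8371417
  E → positive
Point 2:
  Latitude: 34′ + 29.3″ = 34.48833′; 66 + 34.48833/60 = 66.5748056
  S → negative
  Lon: 22′ + 14.6″ = 22.24333′; 72 + 22.24333/60 = 72.3707222
  E ⇒ keep positive
Point 3:
  φ: 55′ + 32.58″ = 55.54300′; 18 + 55.54300/60 = 18.9257167
  S ⇒ negate
  λ: 0 + 43/60 + 58/3600 = 0.7327778
  W ⇒ negate
Point 4:
  Latitude: 32′ + 58.3″ = 32.97167′; 88 + 32.97167/60 = 88.5495278
  S → negative
  Lon: 52′ + 49.65″ = 52.82750′; 83 + 52.82750/60 = 83.8804583
  W → negative
Point 5:
  Latitude: 43′ + 35.1″ = 43.58500′; 66 + 43.58500/60 = 66.7264167
  S → negative
  λ: 86 + 55/60 + 34.3/3600 = 86.9261944
  hemisphere W, so the sign is −
Point 6:
  Latitude: 78° + 12/60 + 35.75/3600 = 78 + 0.200000 + 0.009931 = 78.2099306
  hemisphere S, so the sign is −
  Longitude: 33° + 4/60 + 37/3600 = 33 + 0.066667 + 0.010278 = 33.0769444
  E → positive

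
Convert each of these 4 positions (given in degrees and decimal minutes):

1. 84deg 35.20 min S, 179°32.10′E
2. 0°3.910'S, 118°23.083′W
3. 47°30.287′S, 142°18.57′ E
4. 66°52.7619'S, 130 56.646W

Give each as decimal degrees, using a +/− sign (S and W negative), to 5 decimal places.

1. -84.58667, 179.53500
2. -0.06517, -118.38472
3. -47.50478, 142.30950
4. -66.87937, -130.94410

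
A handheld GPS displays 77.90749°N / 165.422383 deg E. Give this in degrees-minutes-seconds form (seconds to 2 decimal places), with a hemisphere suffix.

Latitude: 0.907490° → 54.44940′; 0.44940 × 60 = 26.9640″
Longitude: 0.422383° → 25.34298′; 0.34298 × 60 = 20.5788″

77°54′26.96″ N, 165°25′20.58″ E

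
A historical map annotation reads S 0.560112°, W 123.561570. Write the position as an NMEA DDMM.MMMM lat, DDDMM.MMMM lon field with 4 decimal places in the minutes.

0033.6067,S / 12333.6942,W

φ: minutes = (0.560112 − 0) × 60 = 33.606720
λ: minutes = (123.561570 − 123) × 60 = 33.694200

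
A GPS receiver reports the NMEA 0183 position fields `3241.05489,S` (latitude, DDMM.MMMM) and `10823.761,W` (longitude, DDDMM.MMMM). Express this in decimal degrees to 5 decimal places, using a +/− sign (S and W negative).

-32.68425, -108.39602

Latitude: degrees = first 2 digits = 32, minutes = 41.05489; 32 + 41.05489/60 = 32.684248
S ⇒ negate
Lon: split at 3 digits → 108° and 23.761′; 108 + 23.761/60 = 108.396017
W → negative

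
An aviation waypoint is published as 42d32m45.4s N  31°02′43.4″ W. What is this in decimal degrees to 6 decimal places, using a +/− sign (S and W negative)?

φ: 42 + 32/60 + 45.4/3600 = 42.5459444
N → positive
Lon: 31 + 2/60 + 43.4/3600 = 31.0453889
W → negative

42.545944, -31.045389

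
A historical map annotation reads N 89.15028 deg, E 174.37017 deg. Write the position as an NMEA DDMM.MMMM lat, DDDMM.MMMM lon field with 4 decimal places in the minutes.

Lat: 89° + 0.150280 × 60 = 89° 9.016800′
λ: minutes = (174.370170 − 174) × 60 = 22.210200

8909.0168,N / 17422.2102,E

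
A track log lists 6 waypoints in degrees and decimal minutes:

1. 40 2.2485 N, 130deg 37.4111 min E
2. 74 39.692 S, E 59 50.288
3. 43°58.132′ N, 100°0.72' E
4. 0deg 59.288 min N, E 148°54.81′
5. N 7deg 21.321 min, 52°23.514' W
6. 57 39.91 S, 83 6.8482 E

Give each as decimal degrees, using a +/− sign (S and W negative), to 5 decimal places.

1. 40.03748, 130.62352
2. -74.66153, 59.83813
3. 43.96887, 100.01200
4. 0.98813, 148.91350
5. 7.35535, -52.39190
6. -57.66517, 83.11414

Point 1:
  Lat: 2.2485′ = 0.037475°; total 40.037475
  N ⇒ keep positive
  Longitude: 37.4111′ = 0.623518°; total 130.623518
  E ⇒ keep positive
Point 2:
  φ: 39.692′ = 0.661533°; total 74.661533
  S → negative
  Longitude: 59 + 50.288/60 = 59.838133
  E ⇒ keep positive
Point 3:
  Latitude: 58.132′ = 0.968867°; total 43.968867
  N ⇒ keep positive
  λ: 100 + 0.72/60 = 100.012000
  E ⇒ keep positive
Point 4:
  φ: 59.288′ = 0.988133°; total 0.988133
  N ⇒ keep positive
  Lon: 54.81′ = 0.913500°; total 148.913500
  E → positive
Point 5:
  φ: 21.321′ = 0.355350°; total 7.355350
  N → positive
  λ: 52 + 23.514/60 = 52.391900
  hemisphere W, so the sign is −
Point 6:
  Lat: 57 + 39.91/60 = 57.665167
  hemisphere S, so the sign is −
  Lon: 83 + 6.8482/60 = 83.114137
  E ⇒ keep positive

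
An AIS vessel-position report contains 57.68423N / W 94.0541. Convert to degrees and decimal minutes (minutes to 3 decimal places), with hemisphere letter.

57° 41.054′ N, 94° 3.246′ W

φ: minutes = (57.684230 − 57) × 60 = 41.05380
λ: fractional part 0.054100 → 3.24600 minutes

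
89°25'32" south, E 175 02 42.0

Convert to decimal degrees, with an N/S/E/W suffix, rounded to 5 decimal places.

89.42556° S, 175.04500° E

Latitude: 89 + 25/60 + 32/3600 = 89.425556
λ: 2′ + 42″ = 2.70000′; 175 + 2.70000/60 = 175.045000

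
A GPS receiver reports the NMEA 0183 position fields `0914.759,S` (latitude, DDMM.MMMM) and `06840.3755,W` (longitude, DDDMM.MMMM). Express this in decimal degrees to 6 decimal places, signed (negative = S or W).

-9.245983, -68.672925

Latitude: degrees = first 2 digits = 9, minutes = 14.759; 9 + 14.759/60 = 9.2459833
S ⇒ negate
λ: degrees = first 3 digits = 68, minutes = 40.3755; 68 + 40.3755/60 = 68.6729250
W ⇒ negate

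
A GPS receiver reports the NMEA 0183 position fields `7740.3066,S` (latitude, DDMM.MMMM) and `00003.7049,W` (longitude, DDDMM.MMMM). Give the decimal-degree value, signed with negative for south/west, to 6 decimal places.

-77.671777, -0.061748

Latitude: degrees = first 2 digits = 77, minutes = 40.3066; 77 + 40.3066/60 = 77.6717767
S → negative
λ: degrees = first 3 digits = 0, minutes = 3.7049; 0 + 3.7049/60 = 0.0617483
W ⇒ negate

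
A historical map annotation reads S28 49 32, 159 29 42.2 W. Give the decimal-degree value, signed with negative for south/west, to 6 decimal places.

-28.825556, -159.495056

Lat: 49′ + 32″ = 49.53333′; 28 + 49.53333/60 = 28.8255556
hemisphere S, so the sign is −
Longitude: 159° + 29/60 + 42.2/3600 = 159 + 0.483333 + 0.011722 = 159.4950556
W ⇒ negate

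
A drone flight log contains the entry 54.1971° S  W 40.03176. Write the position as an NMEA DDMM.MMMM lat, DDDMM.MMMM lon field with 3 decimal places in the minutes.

5411.826,S / 04001.906,W

Lat: 54° + 0.197100 × 60 = 54° 11.82600′
Longitude: fractional part 0.031760 → 1.90560 minutes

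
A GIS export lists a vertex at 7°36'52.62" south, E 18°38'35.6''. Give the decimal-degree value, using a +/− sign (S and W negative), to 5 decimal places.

Lat: 7 + 36/60 + 52.62/3600 = 7.614617
S → negative
λ: 38′ + 35.6″ = 38.59333′; 18 + 38.59333/60 = 18.643222
E ⇒ keep positive

-7.61462, 18.64322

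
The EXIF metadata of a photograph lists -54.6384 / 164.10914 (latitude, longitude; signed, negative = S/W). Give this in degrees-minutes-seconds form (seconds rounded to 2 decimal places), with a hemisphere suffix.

54°38′18.24″ S, 164°06′32.90″ E

Latitude is negative → S; |value| = 54.638400
Lat: whole degrees 54; 38.30400′ → 38′ and 18.2400″
Longitude: 0.109140 × 60 = 6.54840′ → 6′, remainder × 60 = 32.9040″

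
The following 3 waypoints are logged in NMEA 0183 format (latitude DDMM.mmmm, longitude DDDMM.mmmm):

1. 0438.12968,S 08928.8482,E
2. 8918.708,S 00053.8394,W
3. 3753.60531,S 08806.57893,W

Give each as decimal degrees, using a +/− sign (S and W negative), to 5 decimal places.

1. -4.63549, 89.48080
2. -89.31180, -0.89732
3. -37.89342, -88.10965

Point 1:
  Lat: split at 2 digits → 04° and 38.12968′; 4 + 38.12968/60 = 4.635495
  S ⇒ negate
  Lon: split at 3 digits → 089° and 28.8482′; 89 + 28.8482/60 = 89.480803
  E ⇒ keep positive
Point 2:
  Lat: split at 2 digits → 89° and 18.708′; 89 + 18.708/60 = 89.311800
  S → negative
  Longitude: split at 3 digits → 000° and 53.8394′; 0 + 53.8394/60 = 0.897323
  W → negative
Point 3:
  Latitude: split at 2 digits → 37° and 53.60531′; 37 + 53.60531/60 = 37.893422
  S → negative
  λ: split at 3 digits → 088° and 6.57893′; 88 + 6.57893/60 = 88.109649
  W → negative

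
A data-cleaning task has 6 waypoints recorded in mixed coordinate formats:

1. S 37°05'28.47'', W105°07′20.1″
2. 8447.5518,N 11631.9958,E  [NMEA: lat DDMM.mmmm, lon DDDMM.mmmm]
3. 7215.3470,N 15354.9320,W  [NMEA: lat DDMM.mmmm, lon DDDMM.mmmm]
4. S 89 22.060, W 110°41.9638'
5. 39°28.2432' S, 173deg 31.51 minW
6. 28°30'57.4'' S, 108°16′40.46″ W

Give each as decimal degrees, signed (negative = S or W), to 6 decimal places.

1. -37.091242, -105.122250
2. 84.792530, 116.533263
3. 72.255783, -153.915533
4. -89.367667, -110.699397
5. -39.470720, -173.525167
6. -28.515944, -108.277906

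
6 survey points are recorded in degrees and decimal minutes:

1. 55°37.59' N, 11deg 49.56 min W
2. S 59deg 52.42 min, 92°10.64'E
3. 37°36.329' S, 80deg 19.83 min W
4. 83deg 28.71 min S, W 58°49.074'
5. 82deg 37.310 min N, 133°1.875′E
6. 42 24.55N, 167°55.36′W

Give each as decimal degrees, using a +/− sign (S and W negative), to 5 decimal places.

1. 55.62650, -11.82600
2. -59.87367, 92.17733
3. -37.60548, -80.33050
4. -83.47850, -58.81790
5. 82.62183, 133.03125
6. 42.40917, -167.92267

Point 1:
  φ: 37.59′ = 0.626500°; total 55.626500
  N ⇒ keep positive
  Longitude: 11 + 49.56/60 = 11.826000
  hemisphere W, so the sign is −
Point 2:
  φ: 59 + 52.42/60 = 59.873667
  S → negative
  Longitude: 92 + 10.64/60 = 92.177333
  E ⇒ keep positive
Point 3:
  φ: 37 + 36.329/60 = 37.605483
  hemisphere S, so the sign is −
  Longitude: 80 + 19.83/60 = 80.330500
  hemisphere W, so the sign is −
Point 4:
  Lat: 28.71′ = 0.478500°; total 83.478500
  S → negative
  Lon: 58 + 49.074/60 = 58.817900
  hemisphere W, so the sign is −
Point 5:
  Latitude: 82 + 37.31/60 = 82.621833
  N ⇒ keep positive
  Lon: 133 + 1.875/60 = 133.031250
  E → positive
Point 6:
  Lat: 42 + 24.55/60 = 42.409167
  N → positive
  λ: 55.36′ = 0.922667°; total 167.922667
  W ⇒ negate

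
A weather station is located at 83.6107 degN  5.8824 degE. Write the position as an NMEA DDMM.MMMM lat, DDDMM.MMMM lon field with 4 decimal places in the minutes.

Latitude: 83° + 0.610700 × 60 = 83° 36.642000′
λ: 5° + 0.882400 × 60 = 5° 52.944000′

8336.6420,N / 00552.9440,E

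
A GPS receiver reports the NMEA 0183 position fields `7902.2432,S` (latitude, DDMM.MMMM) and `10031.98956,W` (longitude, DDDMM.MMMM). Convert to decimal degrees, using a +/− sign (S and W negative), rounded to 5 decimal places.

-79.03739, -100.53316

Lat: split at 2 digits → 79° and 2.2432′; 79 + 2.2432/60 = 79.037387
S ⇒ negate
λ: degrees = first 3 digits = 100, minutes = 31.98956; 100 + 31.98956/60 = 100.533159
W → negative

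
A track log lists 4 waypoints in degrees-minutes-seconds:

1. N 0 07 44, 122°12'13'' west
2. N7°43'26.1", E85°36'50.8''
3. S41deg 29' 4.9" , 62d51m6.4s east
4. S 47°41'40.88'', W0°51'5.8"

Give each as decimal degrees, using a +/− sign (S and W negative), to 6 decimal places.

Point 1:
  φ: 0 + 7/60 + 44/3600 = 0.1288889
  N → positive
  Lon: 12′ + 13″ = 12.21667′; 122 + 12.21667/60 = 122.2036111
  W → negative
Point 2:
  Lat: 43′ + 26.1″ = 43.43500′; 7 + 43.43500/60 = 7.7239167
  N → positive
  Longitude: 85 + 36/60 + 50.8/3600 = 85.6141111
  E → positive
Point 3:
  Latitude: 41° + 29/60 + 4.9/3600 = 41 + 0.483333 + 0.001361 = 41.4846944
  S ⇒ negate
  λ: 62° + 51/60 + 6.4/3600 = 62 + 0.850000 + 0.001778 = 62.8517778
  E → positive
Point 4:
  Latitude: 41′ + 40.88″ = 41.68133′; 47 + 41.68133/60 = 47.6946889
  S ⇒ negate
  Lon: 51′ + 5.8″ = 51.09667′; 0 + 51.09667/60 = 0.8516111
  W ⇒ negate

1. 0.128889, -122.203611
2. 7.723917, 85.614111
3. -41.484694, 62.851778
4. -47.694689, -0.851611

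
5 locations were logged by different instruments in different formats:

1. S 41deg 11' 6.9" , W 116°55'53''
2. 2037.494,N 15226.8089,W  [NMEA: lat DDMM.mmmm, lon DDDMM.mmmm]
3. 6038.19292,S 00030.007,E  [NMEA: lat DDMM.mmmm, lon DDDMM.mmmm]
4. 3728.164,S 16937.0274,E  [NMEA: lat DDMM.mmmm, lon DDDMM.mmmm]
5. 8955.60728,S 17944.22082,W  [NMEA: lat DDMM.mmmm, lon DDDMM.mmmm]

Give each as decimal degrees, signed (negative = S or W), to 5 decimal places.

Point 1:
  φ: 41 + 11/60 + 6.9/3600 = 41.185250
  S → negative
  λ: 116 + 55/60 + 53/3600 = 116.931389
  hemisphere W, so the sign is −
Point 2:
  φ: degrees = first 2 digits = 20, minutes = 37.494; 20 + 37.494/60 = 20.624900
  N → positive
  Longitude: degrees = first 3 digits = 152, minutes = 26.8089; 152 + 26.8089/60 = 152.446815
  hemisphere W, so the sign is −
Point 3:
  Latitude: split at 2 digits → 60° and 38.19292′; 60 + 38.19292/60 = 60.636549
  S ⇒ negate
  Lon: split at 3 digits → 000° and 30.007′; 0 + 30.007/60 = 0.500117
  E → positive
Point 4:
  Lat: degrees = first 2 digits = 37, minutes = 28.164; 37 + 28.164/60 = 37.469400
  hemisphere S, so the sign is −
  λ: degrees = first 3 digits = 169, minutes = 37.0274; 169 + 37.0274/60 = 169.617123
  E → positive
Point 5:
  Latitude: split at 2 digits → 89° and 55.60728′; 89 + 55.60728/60 = 89.926788
  S → negative
  λ: split at 3 digits → 179° and 44.22082′; 179 + 44.22082/60 = 179.737014
  W ⇒ negate

1. -41.18525, -116.93139
2. 20.62490, -152.44682
3. -60.63655, 0.50012
4. -37.46940, 169.61712
5. -89.92679, -179.73701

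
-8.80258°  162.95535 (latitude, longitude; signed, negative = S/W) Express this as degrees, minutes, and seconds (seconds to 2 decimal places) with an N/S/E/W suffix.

Latitude is negative → S; |value| = 8.802580
φ: whole degrees 8; 48.15480′ → 48′ and 9.2880″
Lon: 0.955350 × 60 = 57.32100′ → 57′, remainder × 60 = 19.2600″

8°48′9.29″ S, 162°57′19.26″ E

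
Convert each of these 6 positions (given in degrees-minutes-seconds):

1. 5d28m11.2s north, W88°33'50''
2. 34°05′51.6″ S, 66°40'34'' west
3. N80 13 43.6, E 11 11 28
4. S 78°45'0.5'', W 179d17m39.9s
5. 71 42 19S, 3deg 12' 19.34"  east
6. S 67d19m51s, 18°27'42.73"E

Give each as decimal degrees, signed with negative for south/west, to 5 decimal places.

Point 1:
  φ: 5 + 28/60 + 11.2/3600 = 5.469778
  N → positive
  Lon: 33′ + 50″ = 33.83333′; 88 + 33.83333/60 = 88.563889
  W ⇒ negate
Point 2:
  Latitude: 34 + 5/60 + 51.6/3600 = 34.097667
  hemisphere S, so the sign is −
  Longitude: 66 + 40/60 + 34/3600 = 66.676111
  W → negative
Point 3:
  Lat: 80 + 13/60 + 43.6/3600 = 80.228778
  N → positive
  Longitude: 11′ + 28″ = 11.46667′; 11 + 11.46667/60 = 11.191111
  E → positive
Point 4:
  φ: 45′ + 0.5″ = 45.00833′; 78 + 45.00833/60 = 78.750139
  S ⇒ negate
  Lon: 17′ + 39.9″ = 17.66500′; 179 + 17.66500/60 = 179.294417
  hemisphere W, so the sign is −
Point 5:
  φ: 71° + 42/60 + 19/3600 = 71 + 0.700000 + 0.005278 = 71.705278
  S → negative
  Longitude: 3° + 12/60 + 19.34/3600 = 3 + 0.200000 + 0.005372 = 3.205372
  E ⇒ keep positive
Point 6:
  φ: 67 + 19/60 + 51/3600 = 67.330833
  S → negative
  Longitude: 18° + 27/60 + 42.73/3600 = 18 + 0.450000 + 0.011869 = 18.461869
  E → positive

1. 5.46978, -88.56389
2. -34.09767, -66.67611
3. 80.22878, 11.19111
4. -78.75014, -179.29442
5. -71.70528, 3.20537
6. -67.33083, 18.46187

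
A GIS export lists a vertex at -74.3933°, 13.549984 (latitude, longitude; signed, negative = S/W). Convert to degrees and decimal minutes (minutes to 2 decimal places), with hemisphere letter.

Latitude is negative → S; |value| = 74.393300
Lat: 74° + 0.393300 × 60 = 74° 23.5980′
Lon: fractional part 0.549984 → 32.9990 minutes

74° 23.60′ S, 13° 33.00′ E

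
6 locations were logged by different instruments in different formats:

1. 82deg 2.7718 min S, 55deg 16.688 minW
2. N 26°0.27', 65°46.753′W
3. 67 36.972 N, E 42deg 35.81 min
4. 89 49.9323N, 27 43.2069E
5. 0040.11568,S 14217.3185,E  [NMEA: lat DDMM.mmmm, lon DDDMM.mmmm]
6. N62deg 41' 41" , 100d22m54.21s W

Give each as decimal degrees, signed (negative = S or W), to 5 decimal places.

Point 1:
  Latitude: 2.7718′ = 0.046197°; total 82.046197
  S ⇒ negate
  Longitude: 55 + 16.688/60 = 55.278133
  W ⇒ negate
Point 2:
  Lat: 26 + 0.27/60 = 26.004500
  N → positive
  Longitude: 46.753′ = 0.779217°; total 65.779217
  W ⇒ negate
Point 3:
  Latitude: 67 + 36.972/60 = 67.616200
  N → positive
  λ: 35.81′ = 0.596833°; total 42.596833
  E → positive
Point 4:
  Latitude: 49.9323′ = 0.832205°; total 89.832205
  N ⇒ keep positive
  λ: 43.2069′ = 0.720115°; total 27.720115
  E → positive
Point 5:
  φ: degrees = first 2 digits = 0, minutes = 40.11568; 0 + 40.11568/60 = 0.668595
  hemisphere S, so the sign is −
  Lon: split at 3 digits → 142° and 17.3185′; 142 + 17.3185/60 = 142.288642
  E ⇒ keep positive
Point 6:
  Lat: 62 + 41/60 + 41/3600 = 62.694722
  N ⇒ keep positive
  λ: 100 + 22/60 + 54.21/3600 = 100.381725
  hemisphere W, so the sign is −

1. -82.04620, -55.27813
2. 26.00450, -65.77922
3. 67.61620, 42.59683
4. 89.83221, 27.72012
5. -0.66859, 142.28864
6. 62.69472, -100.38173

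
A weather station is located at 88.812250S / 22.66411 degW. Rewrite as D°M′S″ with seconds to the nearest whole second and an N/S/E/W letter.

Lat: 0.812250° → 48.73500′; 0.73500 × 60 = 44.10″
Lon: 0.664110 × 60 = 39.84660′ → 39′, remainder × 60 = 50.80″

88°48′44″ S, 22°39′51″ W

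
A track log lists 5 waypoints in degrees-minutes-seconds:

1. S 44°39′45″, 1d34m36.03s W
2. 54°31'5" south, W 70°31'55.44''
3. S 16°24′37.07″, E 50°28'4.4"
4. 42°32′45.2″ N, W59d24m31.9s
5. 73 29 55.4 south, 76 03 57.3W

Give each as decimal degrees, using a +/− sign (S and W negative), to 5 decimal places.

1. -44.66250, -1.57668
2. -54.51806, -70.53207
3. -16.41030, 50.46789
4. 42.54589, -59.40886
5. -73.49872, -76.06592

Point 1:
  Latitude: 44° + 39/60 + 45/3600 = 44 + 0.650000 + 0.012500 = 44.662500
  S ⇒ negate
  Longitude: 1° + 34/60 + 36.03/3600 = 1 + 0.566667 + 0.010008 = 1.576675
  W → negative
Point 2:
  φ: 54° + 31/60 + 5/3600 = 54 + 0.516667 + 0.001389 = 54.518056
  hemisphere S, so the sign is −
  λ: 70 + 31/60 + 55.44/3600 = 70.532067
  hemisphere W, so the sign is −
Point 3:
  Lat: 24′ + 37.07″ = 24.61783′; 16 + 24.61783/60 = 16.410297
  hemisphere S, so the sign is −
  Longitude: 50 + 28/60 + 4.4/3600 = 50.467889
  E ⇒ keep positive
Point 4:
  φ: 42° + 32/60 + 45.2/3600 = 42 + 0.533333 + 0.012556 = 42.545889
  N ⇒ keep positive
  Longitude: 59° + 24/60 + 31.9/3600 = 59 + 0.400000 + 0.008861 = 59.408861
  W ⇒ negate
Point 5:
  Lat: 29′ + 55.4″ = 29.92333′; 73 + 29.92333/60 = 73.498722
  hemisphere S, so the sign is −
  Longitude: 76° + 3/60 + 57.3/3600 = 76 + 0.050000 + 0.015917 = 76.065917
  W → negative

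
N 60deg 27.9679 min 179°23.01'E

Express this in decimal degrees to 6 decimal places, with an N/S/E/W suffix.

60.466132° N, 179.383500° E

φ: 60 + 27.9679/60 = 60.4661317
Longitude: 179 + 23.01/60 = 179.3835000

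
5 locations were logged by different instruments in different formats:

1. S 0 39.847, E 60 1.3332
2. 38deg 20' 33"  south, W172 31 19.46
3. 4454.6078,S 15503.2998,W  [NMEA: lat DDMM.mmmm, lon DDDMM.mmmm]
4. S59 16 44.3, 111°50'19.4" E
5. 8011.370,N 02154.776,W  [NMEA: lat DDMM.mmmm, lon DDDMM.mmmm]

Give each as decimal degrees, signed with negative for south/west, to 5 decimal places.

1. -0.66412, 60.02222
2. -38.34250, -172.52207
3. -44.91013, -155.05500
4. -59.27897, 111.83872
5. 80.18950, -21.91293

Point 1:
  Lat: 0 + 39.847/60 = 0.664117
  hemisphere S, so the sign is −
  Longitude: 1.3332′ = 0.022220°; total 60.022220
  E ⇒ keep positive
Point 2:
  φ: 20′ + 33″ = 20.55000′; 38 + 20.55000/60 = 38.342500
  S → negative
  Lon: 172° + 31/60 + 19.46/3600 = 172 + 0.516667 + 0.005406 = 172.522072
  hemisphere W, so the sign is −
Point 3:
  Lat: degrees = first 2 digits = 44, minutes = 54.6078; 44 + 54.6078/60 = 44.910130
  S ⇒ negate
  λ: degrees = first 3 digits = 155, minutes = 3.2998; 155 + 3.2998/60 = 155.054997
  hemisphere W, so the sign is −
Point 4:
  Latitude: 16′ + 44.3″ = 16.73833′; 59 + 16.73833/60 = 59.278972
  hemisphere S, so the sign is −
  Longitude: 50′ + 19.4″ = 50.32333′; 111 + 50.32333/60 = 111.838722
  E ⇒ keep positive
Point 5:
  Latitude: degrees = first 2 digits = 80, minutes = 11.37; 80 + 11.37/60 = 80.189500
  N → positive
  Lon: split at 3 digits → 021° and 54.776′; 21 + 54.776/60 = 21.912933
  W → negative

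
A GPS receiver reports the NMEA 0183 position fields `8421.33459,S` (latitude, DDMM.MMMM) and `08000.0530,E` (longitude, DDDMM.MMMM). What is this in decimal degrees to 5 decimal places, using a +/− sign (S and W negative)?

-84.35558, 80.00088

Latitude: split at 2 digits → 84° and 21.33459′; 84 + 21.33459/60 = 84.355577
S ⇒ negate
λ: split at 3 digits → 080° and 0.053′; 80 + 0.053/60 = 80.000883
E ⇒ keep positive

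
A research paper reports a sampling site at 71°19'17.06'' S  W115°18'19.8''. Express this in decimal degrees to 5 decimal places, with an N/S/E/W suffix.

Lat: 19′ + 17.06″ = 19.28433′; 71 + 19.28433/60 = 71.321406
Lon: 18′ + 19.8″ = 18.33000′; 115 + 18.33000/60 = 115.305500

71.32141° S, 115.30550° W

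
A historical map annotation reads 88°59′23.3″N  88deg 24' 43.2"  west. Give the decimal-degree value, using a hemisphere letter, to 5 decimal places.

Latitude: 88° + 59/60 + 23.3/3600 = 88 + 0.983333 + 0.006472 = 88.989806
Longitude: 24′ + 43.2″ = 24.72000′; 88 + 24.72000/60 = 88.412000

88.98981° N, 88.41200° W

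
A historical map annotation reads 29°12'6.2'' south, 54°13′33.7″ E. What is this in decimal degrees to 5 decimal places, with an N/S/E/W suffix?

Latitude: 29° + 12/60 + 6.2/3600 = 29 + 0.200000 + 0.001722 = 29.201722
Lon: 54 + 13/60 + 33.7/3600 = 54.226028

29.20172° S, 54.22603° E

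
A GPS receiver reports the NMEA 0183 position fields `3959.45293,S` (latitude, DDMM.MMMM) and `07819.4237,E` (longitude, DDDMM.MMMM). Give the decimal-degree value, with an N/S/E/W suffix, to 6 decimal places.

Latitude: degrees = first 2 digits = 39, minutes = 59.45293; 39 + 59.45293/60 = 39.9908822
λ: degrees = first 3 digits = 78, minutes = 19.4237; 78 + 19.4237/60 = 78.3237283

39.990882° S, 78.323728° E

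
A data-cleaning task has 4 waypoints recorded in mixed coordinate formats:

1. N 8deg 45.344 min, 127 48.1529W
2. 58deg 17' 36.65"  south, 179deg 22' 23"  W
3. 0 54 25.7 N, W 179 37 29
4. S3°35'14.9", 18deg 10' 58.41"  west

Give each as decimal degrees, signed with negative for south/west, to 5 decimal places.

1. 8.75573, -127.80255
2. -58.29351, -179.37306
3. 0.90714, -179.62472
4. -3.58747, -18.18289

Point 1:
  Lat: 45.344′ = 0.755733°; total 8.755733
  N → positive
  λ: 48.1529′ = 0.802548°; total 127.802548
  W → negative
Point 2:
  Lat: 58 + 17/60 + 36.65/3600 = 58.293514
  S ⇒ negate
  Lon: 179 + 22/60 + 23/3600 = 179.373056
  hemisphere W, so the sign is −
Point 3:
  φ: 54′ + 25.7″ = 54.42833′; 0 + 54.42833/60 = 0.907139
  N ⇒ keep positive
  Lon: 179° + 37/60 + 29/3600 = 179 + 0.616667 + 0.008056 = 179.624722
  hemisphere W, so the sign is −
Point 4:
  φ: 35′ + 14.9″ = 35.24833′; 3 + 35.24833/60 = 3.587472
  hemisphere S, so the sign is −
  Lon: 18° + 10/60 + 58.41/3600 = 18 + 0.166667 + 0.016225 = 18.182892
  hemisphere W, so the sign is −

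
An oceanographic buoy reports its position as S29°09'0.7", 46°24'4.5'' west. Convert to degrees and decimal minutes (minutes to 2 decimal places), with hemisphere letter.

29° 9.01′ S, 46° 24.08′ W

Latitude: seconds/60 = 0.01167; minutes = 9 + 0.01167 = 9.0117
Longitude: 24 + 4.5/60 = 24.0750′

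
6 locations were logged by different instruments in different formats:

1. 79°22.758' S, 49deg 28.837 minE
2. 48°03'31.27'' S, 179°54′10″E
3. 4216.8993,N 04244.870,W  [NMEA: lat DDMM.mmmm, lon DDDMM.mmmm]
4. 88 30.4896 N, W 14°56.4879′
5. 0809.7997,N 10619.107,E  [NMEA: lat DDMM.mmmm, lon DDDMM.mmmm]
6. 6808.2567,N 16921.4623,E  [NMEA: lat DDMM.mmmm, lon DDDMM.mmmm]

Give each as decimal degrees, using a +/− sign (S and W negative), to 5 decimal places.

1. -79.37930, 49.48062
2. -48.05869, 179.90278
3. 42.28166, -42.74783
4. 88.50816, -14.94147
5. 8.16333, 106.31845
6. 68.13761, 169.35771

Point 1:
  φ: 79 + 22.758/60 = 79.379300
  S ⇒ negate
  λ: 49 + 28.837/60 = 49.480617
  E ⇒ keep positive
Point 2:
  Latitude: 48° + 3/60 + 31.27/3600 = 48 + 0.050000 + 0.008686 = 48.058686
  S ⇒ negate
  Lon: 179° + 54/60 + 10/3600 = 179 + 0.900000 + 0.002778 = 179.902778
  E → positive
Point 3:
  φ: split at 2 digits → 42° and 16.8993′; 42 + 16.8993/60 = 42.281655
  N → positive
  Lon: split at 3 digits → 042° and 44.87′; 42 + 44.87/60 = 42.747833
  W ⇒ negate
Point 4:
  φ: 30.4896′ = 0.508160°; total 88.508160
  N ⇒ keep positive
  λ: 14 + 56.4879/60 = 14.941465
  hemisphere W, so the sign is −
Point 5:
  φ: split at 2 digits → 08° and 9.7997′; 8 + 9.7997/60 = 8.163328
  N → positive
  λ: degrees = first 3 digits = 106, minutes = 19.107; 106 + 19.107/60 = 106.318450
  E → positive
Point 6:
  Lat: degrees = first 2 digits = 68, minutes = 8.2567; 68 + 8.2567/60 = 68.137612
  N → positive
  λ: split at 3 digits → 169° and 21.4623′; 169 + 21.4623/60 = 169.357705
  E ⇒ keep positive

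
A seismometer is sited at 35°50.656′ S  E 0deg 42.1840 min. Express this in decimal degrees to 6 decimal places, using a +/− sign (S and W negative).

Latitude: 35 + 50.656/60 = 35.8442667
S ⇒ negate
λ: 0 + 42.184/60 = 0.7030667
E ⇒ keep positive

-35.844267, 0.703067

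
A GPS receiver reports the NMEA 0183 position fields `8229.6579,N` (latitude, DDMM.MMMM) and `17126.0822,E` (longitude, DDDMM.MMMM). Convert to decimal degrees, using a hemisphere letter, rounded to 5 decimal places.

82.49430° N, 171.43470° E

φ: split at 2 digits → 82° and 29.6579′; 82 + 29.6579/60 = 82.494298
Longitude: degrees = first 3 digits = 171, minutes = 26.0822; 171 + 26.0822/60 = 171.434703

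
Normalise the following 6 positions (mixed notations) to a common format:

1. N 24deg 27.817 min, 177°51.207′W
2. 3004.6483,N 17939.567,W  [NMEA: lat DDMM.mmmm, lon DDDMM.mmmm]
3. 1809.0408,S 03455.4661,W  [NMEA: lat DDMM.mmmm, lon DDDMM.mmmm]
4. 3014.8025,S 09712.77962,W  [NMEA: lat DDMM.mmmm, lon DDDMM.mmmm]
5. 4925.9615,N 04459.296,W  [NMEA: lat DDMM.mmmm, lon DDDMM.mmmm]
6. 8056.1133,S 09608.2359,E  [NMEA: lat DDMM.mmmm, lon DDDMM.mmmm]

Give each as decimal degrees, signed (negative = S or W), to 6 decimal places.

1. 24.463617, -177.853450
2. 30.077472, -179.659450
3. -18.150680, -34.924435
4. -30.246708, -97.212994
5. 49.432692, -44.988267
6. -80.935222, 96.137265

Point 1:
  Latitude: 27.817′ = 0.463617°; total 24.4636167
  N → positive
  Lon: 177 + 51.207/60 = 177.8534500
  W → negative
Point 2:
  φ: split at 2 digits → 30° and 4.6483′; 30 + 4.6483/60 = 30.0774717
  N ⇒ keep positive
  Longitude: split at 3 digits → 179° and 39.567′; 179 + 39.567/60 = 179.6594500
  W → negative
Point 3:
  φ: split at 2 digits → 18° and 9.0408′; 18 + 9.0408/60 = 18.1506800
  S → negative
  Longitude: split at 3 digits → 034° and 55.4661′; 34 + 55.4661/60 = 34.9244350
  hemisphere W, so the sign is −
Point 4:
  φ: degrees = first 2 digits = 30, minutes = 14.8025; 30 + 14.8025/60 = 30.2467083
  S ⇒ negate
  Longitude: degrees = first 3 digits = 97, minutes = 12.77962; 97 + 12.77962/60 = 97.2129937
  W ⇒ negate
Point 5:
  Latitude: split at 2 digits → 49° and 25.9615′; 49 + 25.9615/60 = 49.4326917
  N → positive
  Longitude: split at 3 digits → 044° and 59.296′; 44 + 59.296/60 = 44.9882667
  W ⇒ negate
Point 6:
  φ: split at 2 digits → 80° and 56.1133′; 80 + 56.1133/60 = 80.9352217
  S → negative
  λ: degrees = first 3 digits = 96, minutes = 8.2359; 96 + 8.2359/60 = 96.1372650
  E → positive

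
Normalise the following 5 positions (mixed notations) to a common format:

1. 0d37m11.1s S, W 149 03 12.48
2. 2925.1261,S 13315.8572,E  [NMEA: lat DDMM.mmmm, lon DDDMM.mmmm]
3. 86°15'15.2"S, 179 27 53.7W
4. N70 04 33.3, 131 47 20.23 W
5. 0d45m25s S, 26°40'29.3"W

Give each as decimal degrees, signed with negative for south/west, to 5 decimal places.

Point 1:
  φ: 37′ + 11.1″ = 37.18500′; 0 + 37.18500/60 = 0.619750
  hemisphere S, so the sign is −
  Longitude: 149 + 3/60 + 12.48/3600 = 149.053467
  W ⇒ negate
Point 2:
  φ: split at 2 digits → 29° and 25.1261′; 29 + 25.1261/60 = 29.418768
  hemisphere S, so the sign is −
  λ: split at 3 digits → 133° and 15.8572′; 133 + 15.8572/60 = 133.264287
  E → positive
Point 3:
  Lat: 15′ + 15.2″ = 15.25333′; 86 + 15.25333/60 = 86.254222
  hemisphere S, so the sign is −
  Lon: 27′ + 53.7″ = 27.89500′; 179 + 27.89500/60 = 179.464917
  hemisphere W, so the sign is −
Point 4:
  Lat: 4′ + 33.3″ = 4.55500′; 70 + 4.55500/60 = 70.075917
  N ⇒ keep positive
  Lon: 131° + 47/60 + 20.23/3600 = 131 + 0.783333 + 0.005619 = 131.788953
  hemisphere W, so the sign is −
Point 5:
  Lat: 0° + 45/60 + 25/3600 = 0 + 0.750000 + 0.006944 = 0.756944
  S ⇒ negate
  Lon: 26° + 40/60 + 29.3/3600 = 26 + 0.666667 + 0.008139 = 26.674806
  W ⇒ negate

1. -0.61975, -149.05347
2. -29.41877, 133.26429
3. -86.25422, -179.46492
4. 70.07592, -131.78895
5. -0.75694, -26.67481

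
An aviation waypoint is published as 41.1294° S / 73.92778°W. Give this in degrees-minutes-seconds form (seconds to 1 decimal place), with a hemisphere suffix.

φ: 0.129400 × 60 = 7.76400′ → 7′, remainder × 60 = 45.840″
Longitude: 0.927780° → 55.66680′; 0.66680 × 60 = 40.008″

41°07′45.8″ S, 73°55′40.0″ W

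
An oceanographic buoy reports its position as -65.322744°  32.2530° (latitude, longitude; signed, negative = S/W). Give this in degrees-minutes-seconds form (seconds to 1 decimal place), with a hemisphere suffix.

Latitude is negative → S; |value| = 65.322744
Lat: 0.322744° → 19.36464′; 0.36464 × 60 = 21.878″
Lon: whole degrees 32; 15.18000′ → 15′ and 10.800″

65°19′21.9″ S, 32°15′10.8″ E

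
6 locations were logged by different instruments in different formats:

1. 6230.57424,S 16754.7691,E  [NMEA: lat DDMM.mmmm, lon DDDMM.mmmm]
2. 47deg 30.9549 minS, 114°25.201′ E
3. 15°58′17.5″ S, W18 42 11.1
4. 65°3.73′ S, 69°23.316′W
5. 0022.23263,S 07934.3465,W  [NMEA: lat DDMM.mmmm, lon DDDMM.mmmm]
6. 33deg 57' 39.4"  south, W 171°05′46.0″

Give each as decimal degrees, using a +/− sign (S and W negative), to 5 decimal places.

1. -62.50957, 167.91282
2. -47.51592, 114.42002
3. -15.97153, -18.70308
4. -65.06217, -69.38860
5. -0.37054, -79.57244
6. -33.96094, -171.09611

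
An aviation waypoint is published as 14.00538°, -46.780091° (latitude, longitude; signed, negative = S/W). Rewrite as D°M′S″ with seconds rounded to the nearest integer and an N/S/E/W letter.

14°00′19″ N, 46°46′48″ W

Lat: whole degrees 14; 0.32280′ → 0′ and 19.37″
Longitude is negative → W; |value| = 46.780091
Longitude: 0.780091 × 60 = 46.80546′ → 46′, remainder × 60 = 48.33″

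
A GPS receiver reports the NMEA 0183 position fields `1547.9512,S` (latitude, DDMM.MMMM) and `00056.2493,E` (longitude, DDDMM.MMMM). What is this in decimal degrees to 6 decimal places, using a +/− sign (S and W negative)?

-15.799187, 0.937488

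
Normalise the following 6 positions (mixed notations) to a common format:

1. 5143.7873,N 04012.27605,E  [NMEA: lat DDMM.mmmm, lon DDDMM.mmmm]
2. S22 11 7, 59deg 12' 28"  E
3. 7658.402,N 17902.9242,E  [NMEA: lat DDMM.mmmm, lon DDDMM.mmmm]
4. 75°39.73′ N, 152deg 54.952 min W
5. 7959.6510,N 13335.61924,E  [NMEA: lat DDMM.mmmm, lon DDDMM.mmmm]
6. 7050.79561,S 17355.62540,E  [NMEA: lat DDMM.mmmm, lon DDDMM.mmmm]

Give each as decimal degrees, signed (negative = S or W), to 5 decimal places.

1. 51.72979, 40.20460
2. -22.18528, 59.20778
3. 76.97337, 179.04874
4. 75.66217, -152.91587
5. 79.99418, 133.59365
6. -70.84659, 173.92709

Point 1:
  Lat: split at 2 digits → 51° and 43.7873′; 51 + 43.7873/60 = 51.729788
  N → positive
  λ: split at 3 digits → 040° and 12.27605′; 40 + 12.27605/60 = 40.204601
  E → positive
Point 2:
  Latitude: 22° + 11/60 + 7/3600 = 22 + 0.183333 + 0.001944 = 22.185278
  hemisphere S, so the sign is −
  Lon: 12′ + 28″ = 12.46667′; 59 + 12.46667/60 = 59.207778
  E ⇒ keep positive
Point 3:
  Latitude: split at 2 digits → 76° and 58.402′; 76 + 58.402/60 = 76.973367
  N → positive
  Lon: degrees = first 3 digits = 179, minutes = 2.9242; 179 + 2.9242/60 = 179.048737
  E ⇒ keep positive
Point 4:
  φ: 75 + 39.73/60 = 75.662167
  N ⇒ keep positive
  λ: 54.952′ = 0.915867°; total 152.915867
  W ⇒ negate
Point 5:
  φ: degrees = first 2 digits = 79, minutes = 59.651; 79 + 59.651/60 = 79.994183
  N → positive
  Lon: degrees = first 3 digits = 133, minutes = 35.61924; 133 + 35.61924/60 = 133.593654
  E ⇒ keep positive
Point 6:
  φ: split at 2 digits → 70° and 50.79561′; 70 + 50.79561/60 = 70.846594
  hemisphere S, so the sign is −
  Lon: split at 3 digits → 173° and 55.6254′; 173 + 55.6254/60 = 173.927090
  E ⇒ keep positive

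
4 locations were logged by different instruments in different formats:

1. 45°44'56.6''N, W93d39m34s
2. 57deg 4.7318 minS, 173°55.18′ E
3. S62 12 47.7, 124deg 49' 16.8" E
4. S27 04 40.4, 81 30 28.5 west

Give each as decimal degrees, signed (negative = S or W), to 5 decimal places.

1. 45.74906, -93.65944
2. -57.07886, 173.91967
3. -62.21325, 124.82133
4. -27.07789, -81.50792

Point 1:
  Lat: 45° + 44/60 + 56.6/3600 = 45 + 0.733333 + 0.015722 = 45.749056
  N ⇒ keep positive
  Longitude: 93 + 39/60 + 34/3600 = 93.659444
  W → negative
Point 2:
  Latitude: 57 + 4.7318/60 = 57.078863
  hemisphere S, so the sign is −
  Lon: 55.18′ = 0.919667°; total 173.919667
  E ⇒ keep positive
Point 3:
  φ: 62 + 12/60 + 47.7/3600 = 62.213250
  S ⇒ negate
  Lon: 124° + 49/60 + 16.8/3600 = 124 + 0.816667 + 0.004667 = 124.821333
  E → positive
Point 4:
  φ: 27 + 4/60 + 40.4/3600 = 27.077889
  S ⇒ negate
  Lon: 30′ + 28.5″ = 30.47500′; 81 + 30.47500/60 = 81.507917
  hemisphere W, so the sign is −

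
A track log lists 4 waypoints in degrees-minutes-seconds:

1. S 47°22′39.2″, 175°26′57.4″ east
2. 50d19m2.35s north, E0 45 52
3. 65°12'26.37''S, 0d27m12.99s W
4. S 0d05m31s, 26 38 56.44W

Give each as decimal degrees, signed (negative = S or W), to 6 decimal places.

1. -47.377556, 175.449278
2. 50.317319, 0.764444
3. -65.207325, -0.453608
4. -0.091944, -26.649011

Point 1:
  Latitude: 47° + 22/60 + 39.2/3600 = 47 + 0.366667 + 0.010889 = 47.3775556
  hemisphere S, so the sign is −
  Longitude: 26′ + 57.4″ = 26.95667′; 175 + 26.95667/60 = 175.4492778
  E → positive
Point 2:
  φ: 19′ + 2.35″ = 19.03917′; 50 + 19.03917/60 = 50.3173194
  N ⇒ keep positive
  Longitude: 0 + 45/60 + 52/3600 = 0.7644444
  E → positive
Point 3:
  Latitude: 65° + 12/60 + 26.37/3600 = 65 + 0.200000 + 0.007325 = 65.2073250
  S ⇒ negate
  Longitude: 0° + 27/60 + 12.99/3600 = 0 + 0.450000 + 0.003608 = 0.4536083
  W → negative
Point 4:
  Latitude: 5′ + 31″ = 5.51667′; 0 + 5.51667/60 = 0.0919444
  S ⇒ negate
  Lon: 38′ + 56.44″ = 38.94067′; 26 + 38.94067/60 = 26.6490111
  W ⇒ negate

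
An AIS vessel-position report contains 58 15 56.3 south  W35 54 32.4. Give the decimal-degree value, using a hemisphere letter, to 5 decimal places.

58.26564° S, 35.90900° W

Lat: 58° + 15/60 + 56.3/3600 = 58 + 0.250000 + 0.015639 = 58.265639
Lon: 35 + 54/60 + 32.4/3600 = 35.909000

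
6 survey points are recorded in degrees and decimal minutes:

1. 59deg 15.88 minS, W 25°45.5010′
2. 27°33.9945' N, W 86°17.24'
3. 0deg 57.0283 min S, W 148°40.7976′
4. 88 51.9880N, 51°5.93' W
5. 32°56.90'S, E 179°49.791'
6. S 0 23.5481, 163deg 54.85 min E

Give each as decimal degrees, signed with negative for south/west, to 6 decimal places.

Point 1:
  φ: 15.88′ = 0.264667°; total 59.2646667
  S → negative
  Lon: 25 + 45.501/60 = 25.7583500
  W ⇒ negate
Point 2:
  φ: 27 + 33.9945/60 = 27.5665750
  N ⇒ keep positive
  Longitude: 86 + 17.24/60 = 86.2873333
  hemisphere W, so the sign is −
Point 3:
  Lat: 0 + 57.0283/60 = 0.9504717
  S ⇒ negate
  λ: 148 + 40.7976/60 = 148.6799600
  hemisphere W, so the sign is −
Point 4:
  Latitude: 88 + 51.988/60 = 88.8664667
  N → positive
  Lon: 5.93′ = 0.098833°; total 51.0988333
  W → negative
Point 5:
  Lat: 56.9′ = 0.948333°; total 32.9483333
  S → negative
  Longitude: 179 + 49.791/60 = 179.8298500
  E ⇒ keep positive
Point 6:
  Lat: 23.5481′ = 0.392468°; total 0.3924683
  S → negative
  Longitude: 54.85′ = 0.914167°; total 163.9141667
  E → positive

1. -59.264667, -25.758350
2. 27.566575, -86.287333
3. -0.950472, -148.679960
4. 88.866467, -51.098833
5. -32.948333, 179.829850
6. -0.392468, 163.914167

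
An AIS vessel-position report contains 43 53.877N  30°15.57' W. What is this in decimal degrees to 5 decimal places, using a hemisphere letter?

43.89795° N, 30.25950° W

Lat: 53.877′ = 0.897950°; total 43.897950
Longitude: 15.57′ = 0.259500°; total 30.259500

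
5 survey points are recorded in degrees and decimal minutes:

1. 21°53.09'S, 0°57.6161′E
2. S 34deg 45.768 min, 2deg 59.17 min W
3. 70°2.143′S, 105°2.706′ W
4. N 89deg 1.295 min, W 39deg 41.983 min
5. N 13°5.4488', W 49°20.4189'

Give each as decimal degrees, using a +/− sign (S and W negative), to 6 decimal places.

Point 1:
  Latitude: 21 + 53.09/60 = 21.8848333
  hemisphere S, so the sign is −
  λ: 0 + 57.6161/60 = 0.9602683
  E ⇒ keep positive
Point 2:
  Lat: 34 + 45.768/60 = 34.7628000
  hemisphere S, so the sign is −
  Lon: 2 + 59.17/60 = 2.9861667
  hemisphere W, so the sign is −
Point 3:
  Lat: 2.143′ = 0.035717°; total 70.0357167
  hemisphere S, so the sign is −
  Longitude: 2.706′ = 0.045100°; total 105.0451000
  W → negative
Point 4:
  φ: 89 + 1.295/60 = 89.0215833
  N ⇒ keep positive
  λ: 41.983′ = 0.699717°; total 39.6997167
  W ⇒ negate
Point 5:
  Lat: 13 + 5.4488/60 = 13.0908133
  N → positive
  Longitude: 49 + 20.4189/60 = 49.3403150
  hemisphere W, so the sign is −

1. -21.884833, 0.960268
2. -34.762800, -2.986167
3. -70.035717, -105.045100
4. 89.021583, -39.699717
5. 13.090813, -49.340315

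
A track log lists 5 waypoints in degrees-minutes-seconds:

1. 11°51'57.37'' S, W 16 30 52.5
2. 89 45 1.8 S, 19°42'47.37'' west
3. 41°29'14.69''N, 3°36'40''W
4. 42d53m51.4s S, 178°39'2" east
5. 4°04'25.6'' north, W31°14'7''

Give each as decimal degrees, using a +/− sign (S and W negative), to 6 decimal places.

1. -11.865936, -16.514583
2. -89.750500, -19.713158
3. 41.487414, -3.611111
4. -42.897611, 178.650556
5. 4.073778, -31.235278

Point 1:
  φ: 51′ + 57.37″ = 51.95617′; 11 + 51.95617/60 = 11.8659361
  S → negative
  Longitude: 16 + 30/60 + 52.5/3600 = 16.5145833
  hemisphere W, so the sign is −
Point 2:
  Lat: 89 + 45/60 + 1.8/3600 = 89.7505000
  S ⇒ negate
  Lon: 42′ + 47.37″ = 42.78950′; 19 + 42.78950/60 = 19.7131583
  W → negative
Point 3:
  Lat: 41 + 29/60 + 14.69/3600 = 41.4874139
  N ⇒ keep positive
  Longitude: 3 + 36/60 + 40/3600 = 3.6111111
  W → negative
Point 4:
  Lat: 42° + 53/60 + 51.4/3600 = 42 + 0.883333 + 0.014278 = 42.8976111
  S ⇒ negate
  Longitude: 39′ + 2″ = 39.03333′; 178 + 39.03333/60 = 178.6505556
  E ⇒ keep positive
Point 5:
  Latitude: 4° + 4/60 + 25.6/3600 = 4 + 0.066667 + 0.007111 = 4.0737778
  N ⇒ keep positive
  λ: 31 + 14/60 + 7/3600 = 31.2352778
  W ⇒ negate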